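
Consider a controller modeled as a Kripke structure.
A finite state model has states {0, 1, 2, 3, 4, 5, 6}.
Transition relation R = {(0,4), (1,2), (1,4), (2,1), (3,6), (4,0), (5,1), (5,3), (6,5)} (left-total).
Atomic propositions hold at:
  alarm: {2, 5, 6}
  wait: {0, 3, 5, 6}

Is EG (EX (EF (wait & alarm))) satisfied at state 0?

No

Sat(wait & alarm) = {5, 6}
EF (wait & alarm): least fixpoint, start Z0 = {5, 6}, add states with some successor in Z. Z1 = {3, 5, 6}; fixed.
Sat(EF (wait & alarm)) = {3, 5, 6}
Sat(EX (EF (wait & alarm))) = {s : some successor in {3, 5, 6}} = {3, 5, 6}
EG (EX (EF (wait & alarm))): greatest fixpoint, start Z0 = {3, 5, 6}, keep only states in Sat with some successor in Z. Already a fixed point.
Sat(EG (EX (EF (wait & alarm)))) = {3, 5, 6}
0 ∉ Sat(EG (EX (EF (wait & alarm)))) = {3, 5, 6}, so the formula does not hold at 0.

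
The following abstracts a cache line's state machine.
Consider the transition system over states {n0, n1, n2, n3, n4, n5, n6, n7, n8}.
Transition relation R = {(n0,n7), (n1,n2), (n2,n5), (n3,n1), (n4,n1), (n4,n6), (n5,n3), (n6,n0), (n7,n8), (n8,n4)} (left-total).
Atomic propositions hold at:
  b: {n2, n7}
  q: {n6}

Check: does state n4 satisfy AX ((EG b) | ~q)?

No

EG b: greatest fixpoint, start Z0 = {n2, n7}, keep only states in Sat with some successor in Z. Z1 = ∅; fixed.
Sat(EG b) = ∅
Sat(~q) = {n0, n1, n2, n3, n4, n5, n7, n8}
Sat((EG b) | ~q) = {n0, n1, n2, n3, n4, n5, n7, n8}
Sat(AX ((EG b) | ~q)) = {s : every successor in {n0, n1, n2, n3, n4, n5, n7, n8}} = {n0, n1, n2, n3, n5, n6, n7, n8}
n4 ∉ Sat(AX ((EG b) | ~q)) = {n0, n1, n2, n3, n5, n6, n7, n8}, so the formula does not hold at n4.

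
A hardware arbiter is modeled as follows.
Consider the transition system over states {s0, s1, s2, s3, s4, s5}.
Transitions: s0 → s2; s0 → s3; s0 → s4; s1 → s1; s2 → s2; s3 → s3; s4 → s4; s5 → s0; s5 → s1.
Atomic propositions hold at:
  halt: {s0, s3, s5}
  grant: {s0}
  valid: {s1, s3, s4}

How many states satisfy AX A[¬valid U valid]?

3

Sat(¬valid) = {s0, s2, s5}
A[¬valid U valid]: least fixpoint, start Z0 = Sat(valid) = {s1, s3, s4}, add states in Sat(¬valid) with every successor in Z. Already a fixed point.
Sat(A[¬valid U valid]) = {s1, s3, s4}
Sat(AX A[¬valid U valid]) = {s : every successor in {s1, s3, s4}} = {s1, s3, s4}
|Sat(AX A[¬valid U valid])| = |{s1, s3, s4}| = 3.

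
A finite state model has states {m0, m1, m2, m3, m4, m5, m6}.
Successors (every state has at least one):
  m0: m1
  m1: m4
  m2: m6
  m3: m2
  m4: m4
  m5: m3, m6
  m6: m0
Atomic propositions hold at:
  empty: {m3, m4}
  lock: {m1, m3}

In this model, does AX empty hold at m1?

Yes

Sat(AX empty) = {s : every successor in {m3, m4}} = {m1, m4}
m1 ∈ Sat(AX empty) = {m1, m4}, so the formula holds at m1.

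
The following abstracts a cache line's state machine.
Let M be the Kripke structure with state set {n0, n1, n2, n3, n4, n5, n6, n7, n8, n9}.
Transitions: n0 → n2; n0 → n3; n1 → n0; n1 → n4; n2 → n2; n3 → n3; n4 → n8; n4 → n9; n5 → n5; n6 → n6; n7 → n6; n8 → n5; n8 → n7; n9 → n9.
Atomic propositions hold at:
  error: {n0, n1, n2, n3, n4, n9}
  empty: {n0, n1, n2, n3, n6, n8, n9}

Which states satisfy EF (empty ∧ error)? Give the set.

{n0, n1, n2, n3, n4, n9}

Sat(empty ∧ error) = {n0, n1, n2, n3, n9}
EF (empty ∧ error): least fixpoint, start Z0 = {n0, n1, n2, n3, n9}, add states with some successor in Z. Z1 = {n0, n1, n2, n3, n4, n9}; fixed.
Sat(EF (empty ∧ error)) = {n0, n1, n2, n3, n4, n9}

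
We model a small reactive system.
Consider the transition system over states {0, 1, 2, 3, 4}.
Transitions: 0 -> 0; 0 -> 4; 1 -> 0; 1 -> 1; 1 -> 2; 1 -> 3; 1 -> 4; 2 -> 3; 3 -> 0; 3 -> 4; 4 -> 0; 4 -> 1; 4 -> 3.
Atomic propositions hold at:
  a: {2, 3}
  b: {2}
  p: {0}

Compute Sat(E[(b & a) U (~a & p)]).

Sat(b & a) = {2}
Sat(~a) = {0, 1, 4}
Sat(~a & p) = {0}
E[(b & a) U (~a & p)]: least fixpoint, start Z0 = Sat((~a & p)) = {0}, add states in Sat(b & a) with some successor in Z. Already a fixed point.
Sat(E[(b & a) U (~a & p)]) = {0}

{0}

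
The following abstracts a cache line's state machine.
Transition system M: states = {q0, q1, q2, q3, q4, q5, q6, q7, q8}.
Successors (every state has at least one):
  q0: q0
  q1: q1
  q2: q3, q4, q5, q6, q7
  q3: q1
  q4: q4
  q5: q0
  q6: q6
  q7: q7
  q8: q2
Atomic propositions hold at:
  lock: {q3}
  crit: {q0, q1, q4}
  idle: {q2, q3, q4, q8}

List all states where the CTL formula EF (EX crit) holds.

{q0, q1, q2, q3, q4, q5, q8}

Sat(EX crit) = {s : some successor in {q0, q1, q4}} = {q0, q1, q2, q3, q4, q5}
EF (EX crit): least fixpoint, start Z0 = {q0, q1, q2, q3, q4, q5}, add states with some successor in Z. Z1 = {q0, q1, q2, q3, q4, q5, q8}; fixed.
Sat(EF (EX crit)) = {q0, q1, q2, q3, q4, q5, q8}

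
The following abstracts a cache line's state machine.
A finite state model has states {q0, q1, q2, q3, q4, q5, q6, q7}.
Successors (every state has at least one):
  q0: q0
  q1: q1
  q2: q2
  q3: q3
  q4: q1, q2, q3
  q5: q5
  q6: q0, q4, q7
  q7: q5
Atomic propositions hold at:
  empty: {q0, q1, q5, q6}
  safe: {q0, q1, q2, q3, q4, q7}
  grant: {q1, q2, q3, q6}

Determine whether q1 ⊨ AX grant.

Sat(AX grant) = {s : every successor in {q1, q2, q3, q6}} = {q1, q2, q3, q4}
q1 ∈ Sat(AX grant) = {q1, q2, q3, q4}, so the formula holds at q1.

Yes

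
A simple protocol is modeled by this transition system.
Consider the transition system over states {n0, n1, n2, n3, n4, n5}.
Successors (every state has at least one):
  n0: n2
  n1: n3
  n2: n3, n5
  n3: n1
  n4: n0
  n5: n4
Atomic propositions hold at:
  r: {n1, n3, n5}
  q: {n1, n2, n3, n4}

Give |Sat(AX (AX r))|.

3

Sat(AX r) = {s : every successor in {n1, n3, n5}} = {n1, n2, n3}
Sat(AX (AX r)) = {s : every successor in {n1, n2, n3}} = {n0, n1, n3}
|Sat(AX (AX r))| = |{n0, n1, n3}| = 3.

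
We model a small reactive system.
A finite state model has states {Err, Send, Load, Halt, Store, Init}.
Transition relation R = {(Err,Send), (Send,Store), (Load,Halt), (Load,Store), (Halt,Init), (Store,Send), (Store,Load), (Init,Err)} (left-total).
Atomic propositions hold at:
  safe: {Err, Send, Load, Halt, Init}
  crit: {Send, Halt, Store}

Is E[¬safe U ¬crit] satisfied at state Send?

Sat(¬safe) = {Store}
Sat(¬crit) = {Err, Load, Init}
E[¬safe U ¬crit]: least fixpoint, start Z0 = Sat(¬crit) = {Err, Load, Init}, add states in Sat(¬safe) with some successor in Z. Z1 = {Err, Load, Store, Init}; fixed.
Sat(E[¬safe U ¬crit]) = {Err, Load, Store, Init}
Send ∉ Sat(E[¬safe U ¬crit]) = {Err, Load, Store, Init}, so the formula does not hold at Send.

No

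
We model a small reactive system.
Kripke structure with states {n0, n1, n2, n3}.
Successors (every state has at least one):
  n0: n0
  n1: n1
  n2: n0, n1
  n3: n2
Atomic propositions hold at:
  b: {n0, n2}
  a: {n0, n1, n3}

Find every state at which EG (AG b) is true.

{n0}

AG b: greatest fixpoint, start Z0 = {n0, n2}, keep only states in Sat with every successor in Z. Z1 = {n0}; fixed.
Sat(AG b) = {n0}
EG (AG b): greatest fixpoint, start Z0 = {n0}, keep only states in Sat with some successor in Z. Already a fixed point.
Sat(EG (AG b)) = {n0}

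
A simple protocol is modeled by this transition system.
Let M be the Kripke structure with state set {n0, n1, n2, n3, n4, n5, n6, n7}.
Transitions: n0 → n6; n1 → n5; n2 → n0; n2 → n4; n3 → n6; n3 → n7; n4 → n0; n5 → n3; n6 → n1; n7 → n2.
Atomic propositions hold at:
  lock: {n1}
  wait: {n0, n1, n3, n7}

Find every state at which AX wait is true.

Sat(AX wait) = {s : every successor in {n0, n1, n3, n7}} = {n4, n5, n6}

{n4, n5, n6}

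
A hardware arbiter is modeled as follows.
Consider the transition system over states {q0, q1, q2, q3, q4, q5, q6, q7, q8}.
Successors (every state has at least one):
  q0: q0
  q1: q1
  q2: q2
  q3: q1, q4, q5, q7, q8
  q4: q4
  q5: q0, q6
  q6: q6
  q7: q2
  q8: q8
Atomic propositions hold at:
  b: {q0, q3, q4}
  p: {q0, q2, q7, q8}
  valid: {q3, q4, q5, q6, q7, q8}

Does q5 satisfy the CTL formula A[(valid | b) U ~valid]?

Sat(valid | b) = {q0, q3, q4, q5, q6, q7, q8}
Sat(~valid) = {q0, q1, q2}
A[(valid | b) U ~valid]: least fixpoint, start Z0 = Sat(~valid) = {q0, q1, q2}, add states in Sat(valid | b) with every successor in Z. Z1 = {q0, q1, q2, q7}; fixed.
Sat(A[(valid | b) U ~valid]) = {q0, q1, q2, q7}
q5 ∉ Sat(A[(valid | b) U ~valid]) = {q0, q1, q2, q7}, so the formula does not hold at q5.

No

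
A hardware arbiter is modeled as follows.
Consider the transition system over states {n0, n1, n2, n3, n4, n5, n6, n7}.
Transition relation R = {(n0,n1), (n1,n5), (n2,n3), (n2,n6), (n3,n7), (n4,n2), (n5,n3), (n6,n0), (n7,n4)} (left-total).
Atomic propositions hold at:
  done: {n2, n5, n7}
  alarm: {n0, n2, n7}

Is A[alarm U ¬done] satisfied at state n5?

No

Sat(¬done) = {n0, n1, n3, n4, n6}
A[alarm U ¬done]: least fixpoint, start Z0 = Sat(¬done) = {n0, n1, n3, n4, n6}, add states in Sat(alarm) with every successor in Z. Z1 = {n0, n1, n2, n3, n4, n6, n7}; fixed.
Sat(A[alarm U ¬done]) = {n0, n1, n2, n3, n4, n6, n7}
n5 ∉ Sat(A[alarm U ¬done]) = {n0, n1, n2, n3, n4, n6, n7}, so the formula does not hold at n5.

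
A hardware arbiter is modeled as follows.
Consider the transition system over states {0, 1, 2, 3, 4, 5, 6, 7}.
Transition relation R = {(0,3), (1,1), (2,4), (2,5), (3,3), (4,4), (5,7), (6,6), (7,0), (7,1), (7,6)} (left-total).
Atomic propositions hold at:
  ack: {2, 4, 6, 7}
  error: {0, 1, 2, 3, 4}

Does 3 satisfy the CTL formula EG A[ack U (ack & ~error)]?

Sat(~error) = {5, 6, 7}
Sat(ack & ~error) = {6, 7}
A[ack U (ack & ~error)]: least fixpoint, start Z0 = Sat((ack & ~error)) = {6, 7}, add states in Sat(ack) with every successor in Z. Already a fixed point.
Sat(A[ack U (ack & ~error)]) = {6, 7}
EG A[ack U (ack & ~error)]: greatest fixpoint, start Z0 = {6, 7}, keep only states in Sat with some successor in Z. Already a fixed point.
Sat(EG A[ack U (ack & ~error)]) = {6, 7}
3 ∉ Sat(EG A[ack U (ack & ~error)]) = {6, 7}, so the formula does not hold at 3.

No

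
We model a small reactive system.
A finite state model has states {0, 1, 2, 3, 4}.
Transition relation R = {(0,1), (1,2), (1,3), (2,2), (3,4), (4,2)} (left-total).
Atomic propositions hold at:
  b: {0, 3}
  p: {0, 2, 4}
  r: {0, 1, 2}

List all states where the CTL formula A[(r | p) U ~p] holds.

{0, 1, 3}

Sat(r | p) = {0, 1, 2, 4}
Sat(~p) = {1, 3}
A[(r | p) U ~p]: least fixpoint, start Z0 = Sat(~p) = {1, 3}, add states in Sat(r | p) with every successor in Z. Z1 = {0, 1, 3}; fixed.
Sat(A[(r | p) U ~p]) = {0, 1, 3}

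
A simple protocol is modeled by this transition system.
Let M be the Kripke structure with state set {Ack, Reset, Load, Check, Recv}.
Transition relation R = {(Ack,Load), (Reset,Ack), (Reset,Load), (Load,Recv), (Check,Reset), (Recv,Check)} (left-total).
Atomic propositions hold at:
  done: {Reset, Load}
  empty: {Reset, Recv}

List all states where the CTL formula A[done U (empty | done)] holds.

{Reset, Load, Recv}

Sat(empty | done) = {Reset, Load, Recv}
A[done U (empty | done)]: least fixpoint, start Z0 = Sat((empty | done)) = {Reset, Load, Recv}, add states in Sat(done) with every successor in Z. Already a fixed point.
Sat(A[done U (empty | done)]) = {Reset, Load, Recv}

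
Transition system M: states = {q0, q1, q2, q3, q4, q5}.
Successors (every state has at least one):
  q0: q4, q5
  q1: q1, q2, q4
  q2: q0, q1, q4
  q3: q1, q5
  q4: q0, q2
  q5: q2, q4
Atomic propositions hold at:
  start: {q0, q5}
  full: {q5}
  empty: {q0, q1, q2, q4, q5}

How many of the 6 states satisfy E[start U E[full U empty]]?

5

E[full U empty]: least fixpoint, start Z0 = Sat(empty) = {q0, q1, q2, q4, q5}, add states in Sat(full) with some successor in Z. Already a fixed point.
Sat(E[full U empty]) = {q0, q1, q2, q4, q5}
E[start U E[full U empty]]: least fixpoint, start Z0 = Sat(E[full U empty]) = {q0, q1, q2, q4, q5}, add states in Sat(start) with some successor in Z. Already a fixed point.
Sat(E[start U E[full U empty]]) = {q0, q1, q2, q4, q5}
|Sat(E[start U E[full U empty]])| = |{q0, q1, q2, q4, q5}| = 5.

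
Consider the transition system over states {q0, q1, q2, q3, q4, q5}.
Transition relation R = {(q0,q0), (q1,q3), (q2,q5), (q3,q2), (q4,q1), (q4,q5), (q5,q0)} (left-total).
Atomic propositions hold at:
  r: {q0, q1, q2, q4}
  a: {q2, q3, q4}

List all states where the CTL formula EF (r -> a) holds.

Sat(r -> a) = {q2, q3, q4, q5}
EF (r -> a): least fixpoint, start Z0 = {q2, q3, q4, q5}, add states with some successor in Z. Z1 = {q1, q2, q3, q4, q5}; fixed.
Sat(EF (r -> a)) = {q1, q2, q3, q4, q5}

{q1, q2, q3, q4, q5}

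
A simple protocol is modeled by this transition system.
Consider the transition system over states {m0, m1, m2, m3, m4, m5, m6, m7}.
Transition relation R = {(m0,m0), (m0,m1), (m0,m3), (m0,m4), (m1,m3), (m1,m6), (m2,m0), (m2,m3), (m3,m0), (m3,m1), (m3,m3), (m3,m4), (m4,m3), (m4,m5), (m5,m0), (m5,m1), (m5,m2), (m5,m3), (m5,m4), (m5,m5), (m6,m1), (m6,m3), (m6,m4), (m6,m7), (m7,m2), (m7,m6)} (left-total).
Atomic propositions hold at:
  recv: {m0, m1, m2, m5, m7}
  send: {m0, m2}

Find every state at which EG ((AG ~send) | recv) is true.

Sat(~send) = {m1, m3, m4, m5, m6, m7}
AG ~send: greatest fixpoint, start Z0 = {m1, m3, m4, m5, m6, m7}, keep only states in Sat with every successor in Z. Z1 = {m1, m4, m6}; Z2 = ∅; fixed.
Sat(AG ~send) = ∅
Sat((AG ~send) | recv) = {m0, m1, m2, m5, m7}
EG ((AG ~send) | recv): greatest fixpoint, start Z0 = {m0, m1, m2, m5, m7}, keep only states in Sat with some successor in Z. Z1 = {m0, m2, m5, m7}; fixed.
Sat(EG ((AG ~send) | recv)) = {m0, m2, m5, m7}

{m0, m2, m5, m7}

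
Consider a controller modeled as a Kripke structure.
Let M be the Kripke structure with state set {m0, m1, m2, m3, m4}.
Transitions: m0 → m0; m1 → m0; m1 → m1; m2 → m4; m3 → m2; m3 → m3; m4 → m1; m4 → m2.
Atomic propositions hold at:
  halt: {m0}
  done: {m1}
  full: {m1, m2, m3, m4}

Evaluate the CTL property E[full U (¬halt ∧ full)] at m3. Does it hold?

Sat(¬halt) = {m1, m2, m3, m4}
Sat(¬halt ∧ full) = {m1, m2, m3, m4}
E[full U (¬halt ∧ full)]: least fixpoint, start Z0 = Sat((¬halt ∧ full)) = {m1, m2, m3, m4}, add states in Sat(full) with some successor in Z. Already a fixed point.
Sat(E[full U (¬halt ∧ full)]) = {m1, m2, m3, m4}
m3 ∈ Sat(E[full U (¬halt ∧ full)]) = {m1, m2, m3, m4}, so the formula holds at m3.

Yes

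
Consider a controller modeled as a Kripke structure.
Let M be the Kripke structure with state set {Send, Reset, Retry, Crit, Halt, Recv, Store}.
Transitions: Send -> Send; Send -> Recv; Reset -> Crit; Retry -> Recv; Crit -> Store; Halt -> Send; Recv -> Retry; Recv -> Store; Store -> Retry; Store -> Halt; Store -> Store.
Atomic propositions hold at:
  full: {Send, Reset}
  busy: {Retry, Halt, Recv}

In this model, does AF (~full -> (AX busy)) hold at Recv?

No

Sat(~full) = {Retry, Crit, Halt, Recv, Store}
Sat(AX busy) = {s : every successor in {Retry, Halt, Recv}} = {Retry}
Sat(~full -> (AX busy)) = {Send, Reset, Retry}
AF (~full -> (AX busy)): least fixpoint, start Z0 = {Send, Reset, Retry}, add states with every successor in Z. Z1 = {Send, Reset, Retry, Halt}; fixed.
Sat(AF (~full -> (AX busy))) = {Send, Reset, Retry, Halt}
Recv ∉ Sat(AF (~full -> (AX busy))) = {Send, Reset, Retry, Halt}, so the formula does not hold at Recv.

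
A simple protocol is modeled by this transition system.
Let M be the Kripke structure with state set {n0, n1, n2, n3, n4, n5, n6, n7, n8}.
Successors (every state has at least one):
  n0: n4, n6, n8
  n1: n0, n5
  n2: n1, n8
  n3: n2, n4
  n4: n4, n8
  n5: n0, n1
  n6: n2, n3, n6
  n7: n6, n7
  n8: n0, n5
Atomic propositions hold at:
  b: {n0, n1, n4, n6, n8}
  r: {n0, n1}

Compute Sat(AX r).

Sat(AX r) = {s : every successor in {n0, n1}} = {n5}

{n5}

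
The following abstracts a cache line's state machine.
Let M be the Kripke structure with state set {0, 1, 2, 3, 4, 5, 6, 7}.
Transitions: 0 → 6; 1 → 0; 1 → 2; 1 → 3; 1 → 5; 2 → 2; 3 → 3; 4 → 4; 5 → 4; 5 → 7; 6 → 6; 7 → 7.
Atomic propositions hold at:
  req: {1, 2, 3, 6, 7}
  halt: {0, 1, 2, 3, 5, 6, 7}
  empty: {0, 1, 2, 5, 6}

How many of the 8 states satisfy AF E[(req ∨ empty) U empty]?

5

Sat(req ∨ empty) = {0, 1, 2, 3, 5, 6, 7}
E[(req ∨ empty) U empty]: least fixpoint, start Z0 = Sat(empty) = {0, 1, 2, 5, 6}, add states in Sat(req ∨ empty) with some successor in Z. Already a fixed point.
Sat(E[(req ∨ empty) U empty]) = {0, 1, 2, 5, 6}
AF E[(req ∨ empty) U empty]: least fixpoint, start Z0 = {0, 1, 2, 5, 6}, add states with every successor in Z. Already a fixed point.
Sat(AF E[(req ∨ empty) U empty]) = {0, 1, 2, 5, 6}
|Sat(AF E[(req ∨ empty) U empty])| = |{0, 1, 2, 5, 6}| = 5.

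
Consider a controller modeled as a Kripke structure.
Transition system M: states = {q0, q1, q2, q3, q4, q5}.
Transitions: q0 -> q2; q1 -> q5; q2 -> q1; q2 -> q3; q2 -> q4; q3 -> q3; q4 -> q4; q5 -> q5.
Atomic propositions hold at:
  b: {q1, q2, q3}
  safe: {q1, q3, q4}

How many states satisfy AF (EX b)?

Sat(EX b) = {s : some successor in {q1, q2, q3}} = {q0, q2, q3}
AF (EX b): least fixpoint, start Z0 = {q0, q2, q3}, add states with every successor in Z. Already a fixed point.
Sat(AF (EX b)) = {q0, q2, q3}
|Sat(AF (EX b))| = |{q0, q2, q3}| = 3.

3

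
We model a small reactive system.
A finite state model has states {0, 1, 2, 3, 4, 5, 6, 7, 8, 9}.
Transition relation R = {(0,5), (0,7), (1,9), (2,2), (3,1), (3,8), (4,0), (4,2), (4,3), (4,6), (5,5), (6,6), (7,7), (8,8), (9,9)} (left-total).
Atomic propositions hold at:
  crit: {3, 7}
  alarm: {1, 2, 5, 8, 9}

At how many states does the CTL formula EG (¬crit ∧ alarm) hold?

5

Sat(¬crit) = {0, 1, 2, 4, 5, 6, 8, 9}
Sat(¬crit ∧ alarm) = {1, 2, 5, 8, 9}
EG (¬crit ∧ alarm): greatest fixpoint, start Z0 = {1, 2, 5, 8, 9}, keep only states in Sat with some successor in Z. Already a fixed point.
Sat(EG (¬crit ∧ alarm)) = {1, 2, 5, 8, 9}
|Sat(EG (¬crit ∧ alarm))| = |{1, 2, 5, 8, 9}| = 5.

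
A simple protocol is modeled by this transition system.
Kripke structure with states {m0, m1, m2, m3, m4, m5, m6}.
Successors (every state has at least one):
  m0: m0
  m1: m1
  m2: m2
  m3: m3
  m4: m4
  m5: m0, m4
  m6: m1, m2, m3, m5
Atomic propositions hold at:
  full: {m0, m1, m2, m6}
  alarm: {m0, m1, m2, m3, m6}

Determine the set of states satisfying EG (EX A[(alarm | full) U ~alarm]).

Sat(alarm | full) = {m0, m1, m2, m3, m6}
Sat(~alarm) = {m4, m5}
A[(alarm | full) U ~alarm]: least fixpoint, start Z0 = Sat(~alarm) = {m4, m5}, add states in Sat(alarm | full) with every successor in Z. Already a fixed point.
Sat(A[(alarm | full) U ~alarm]) = {m4, m5}
Sat(EX A[(alarm | full) U ~alarm]) = {s : some successor in {m4, m5}} = {m4, m5, m6}
EG (EX A[(alarm | full) U ~alarm]): greatest fixpoint, start Z0 = {m4, m5, m6}, keep only states in Sat with some successor in Z. Already a fixed point.
Sat(EG (EX A[(alarm | full) U ~alarm])) = {m4, m5, m6}

{m4, m5, m6}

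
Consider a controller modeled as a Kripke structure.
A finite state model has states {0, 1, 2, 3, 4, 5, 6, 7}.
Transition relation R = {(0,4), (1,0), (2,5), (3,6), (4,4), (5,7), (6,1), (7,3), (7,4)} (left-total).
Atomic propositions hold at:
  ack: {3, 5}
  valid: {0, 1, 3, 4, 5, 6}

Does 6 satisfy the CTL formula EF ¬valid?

Sat(¬valid) = {2, 7}
EF ¬valid: least fixpoint, start Z0 = {2, 7}, add states with some successor in Z. Z1 = {2, 5, 7}; fixed.
Sat(EF ¬valid) = {2, 5, 7}
6 ∉ Sat(EF ¬valid) = {2, 5, 7}, so the formula does not hold at 6.

No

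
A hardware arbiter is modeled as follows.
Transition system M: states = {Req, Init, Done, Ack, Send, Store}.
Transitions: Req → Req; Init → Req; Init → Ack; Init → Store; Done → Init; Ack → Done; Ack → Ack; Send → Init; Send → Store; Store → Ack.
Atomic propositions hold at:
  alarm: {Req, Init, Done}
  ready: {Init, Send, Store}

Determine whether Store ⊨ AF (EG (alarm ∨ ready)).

No

Sat(alarm ∨ ready) = {Req, Init, Done, Send, Store}
EG (alarm ∨ ready): greatest fixpoint, start Z0 = {Req, Init, Done, Send, Store}, keep only states in Sat with some successor in Z. Z1 = {Req, Init, Done, Send}; fixed.
Sat(EG (alarm ∨ ready)) = {Req, Init, Done, Send}
AF (EG (alarm ∨ ready)): least fixpoint, start Z0 = {Req, Init, Done, Send}, add states with every successor in Z. Already a fixed point.
Sat(AF (EG (alarm ∨ ready))) = {Req, Init, Done, Send}
Store ∉ Sat(AF (EG (alarm ∨ ready))) = {Req, Init, Done, Send}, so the formula does not hold at Store.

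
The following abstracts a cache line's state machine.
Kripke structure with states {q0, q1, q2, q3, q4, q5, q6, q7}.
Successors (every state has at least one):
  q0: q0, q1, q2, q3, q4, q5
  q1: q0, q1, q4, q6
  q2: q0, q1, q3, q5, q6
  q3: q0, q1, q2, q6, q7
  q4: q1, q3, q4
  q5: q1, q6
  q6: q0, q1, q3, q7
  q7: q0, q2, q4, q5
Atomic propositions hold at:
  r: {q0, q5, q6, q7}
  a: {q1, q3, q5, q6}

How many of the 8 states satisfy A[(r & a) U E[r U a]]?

Sat(r & a) = {q5, q6}
E[r U a]: least fixpoint, start Z0 = Sat(a) = {q1, q3, q5, q6}, add states in Sat(r) with some successor in Z. Z1 = {q0, q1, q3, q5, q6, q7}; fixed.
Sat(E[r U a]) = {q0, q1, q3, q5, q6, q7}
A[(r & a) U E[r U a]]: least fixpoint, start Z0 = Sat(E[r U a]) = {q0, q1, q3, q5, q6, q7}, add states in Sat(r & a) with every successor in Z. Already a fixed point.
Sat(A[(r & a) U E[r U a]]) = {q0, q1, q3, q5, q6, q7}
|Sat(A[(r & a) U E[r U a]])| = |{q0, q1, q3, q5, q6, q7}| = 6.

6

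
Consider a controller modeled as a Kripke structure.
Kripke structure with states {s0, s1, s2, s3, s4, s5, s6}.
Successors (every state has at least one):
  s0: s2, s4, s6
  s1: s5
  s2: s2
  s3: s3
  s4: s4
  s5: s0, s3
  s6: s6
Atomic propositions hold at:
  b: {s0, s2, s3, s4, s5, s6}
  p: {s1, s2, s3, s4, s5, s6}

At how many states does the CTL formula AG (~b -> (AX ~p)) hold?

Sat(~b) = {s1}
Sat(~p) = {s0}
Sat(AX ~p) = {s : every successor in {s0}} = ∅
Sat(~b -> (AX ~p)) = {s0, s2, s3, s4, s5, s6}
AG (~b -> (AX ~p)): greatest fixpoint, start Z0 = {s0, s2, s3, s4, s5, s6}, keep only states in Sat with every successor in Z. Already a fixed point.
Sat(AG (~b -> (AX ~p))) = {s0, s2, s3, s4, s5, s6}
|Sat(AG (~b -> (AX ~p)))| = |{s0, s2, s3, s4, s5, s6}| = 6.

6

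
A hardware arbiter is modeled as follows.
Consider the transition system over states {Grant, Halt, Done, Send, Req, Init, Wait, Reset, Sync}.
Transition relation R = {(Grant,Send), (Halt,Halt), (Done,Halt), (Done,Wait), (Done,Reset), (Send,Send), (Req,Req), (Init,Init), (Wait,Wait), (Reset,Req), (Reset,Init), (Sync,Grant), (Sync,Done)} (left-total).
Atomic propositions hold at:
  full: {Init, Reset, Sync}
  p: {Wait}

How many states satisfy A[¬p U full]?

3

Sat(¬p) = {Grant, Halt, Done, Send, Req, Init, Reset, Sync}
A[¬p U full]: least fixpoint, start Z0 = Sat(full) = {Init, Reset, Sync}, add states in Sat(¬p) with every successor in Z. Already a fixed point.
Sat(A[¬p U full]) = {Init, Reset, Sync}
|Sat(A[¬p U full])| = |{Init, Reset, Sync}| = 3.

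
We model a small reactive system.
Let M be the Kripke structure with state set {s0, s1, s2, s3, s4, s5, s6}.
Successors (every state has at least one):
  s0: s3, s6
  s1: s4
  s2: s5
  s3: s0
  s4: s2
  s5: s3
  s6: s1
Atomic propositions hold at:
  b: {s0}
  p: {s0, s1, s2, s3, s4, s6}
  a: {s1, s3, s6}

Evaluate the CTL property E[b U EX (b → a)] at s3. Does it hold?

Sat(b → a) = {s1, s2, s3, s4, s5, s6}
Sat(EX (b → a)) = {s : some successor in {s1, s2, s3, s4, s5, s6}} = {s0, s1, s2, s4, s5, s6}
E[b U EX (b → a)]: least fixpoint, start Z0 = Sat(EX (b → a)) = {s0, s1, s2, s4, s5, s6}, add states in Sat(b) with some successor in Z. Already a fixed point.
Sat(E[b U EX (b → a)]) = {s0, s1, s2, s4, s5, s6}
s3 ∉ Sat(E[b U EX (b → a)]) = {s0, s1, s2, s4, s5, s6}, so the formula does not hold at s3.

No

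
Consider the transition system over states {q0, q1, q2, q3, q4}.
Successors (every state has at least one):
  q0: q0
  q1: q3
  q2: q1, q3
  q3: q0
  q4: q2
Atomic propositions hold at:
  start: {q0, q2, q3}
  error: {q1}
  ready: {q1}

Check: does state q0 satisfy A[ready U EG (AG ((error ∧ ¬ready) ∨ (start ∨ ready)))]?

Sat(¬ready) = {q0, q2, q3, q4}
Sat(error ∧ ¬ready) = ∅
Sat(start ∨ ready) = {q0, q1, q2, q3}
Sat((error ∧ ¬ready) ∨ (start ∨ ready)) = {q0, q1, q2, q3}
AG ((error ∧ ¬ready) ∨ (start ∨ ready)): greatest fixpoint, start Z0 = {q0, q1, q2, q3}, keep only states in Sat with every successor in Z. Already a fixed point.
Sat(AG ((error ∧ ¬ready) ∨ (start ∨ ready))) = {q0, q1, q2, q3}
EG (AG ((error ∧ ¬ready) ∨ (start ∨ ready))): greatest fixpoint, start Z0 = {q0, q1, q2, q3}, keep only states in Sat with some successor in Z. Already a fixed point.
Sat(EG (AG ((error ∧ ¬ready) ∨ (start ∨ ready)))) = {q0, q1, q2, q3}
A[ready U EG (AG ((error ∧ ¬ready) ∨ (start ∨ ready)))]: least fixpoint, start Z0 = Sat(EG (AG ((error ∧ ¬ready) ∨ (start ∨ ready)))) = {q0, q1, q2, q3}, add states in Sat(ready) with every successor in Z. Already a fixed point.
Sat(A[ready U EG (AG ((error ∧ ¬ready) ∨ (start ∨ ready)))]) = {q0, q1, q2, q3}
q0 ∈ Sat(A[ready U EG (AG ((error ∧ ¬ready) ∨ (start ∨ ready)))]) = {q0, q1, q2, q3}, so the formula holds at q0.

Yes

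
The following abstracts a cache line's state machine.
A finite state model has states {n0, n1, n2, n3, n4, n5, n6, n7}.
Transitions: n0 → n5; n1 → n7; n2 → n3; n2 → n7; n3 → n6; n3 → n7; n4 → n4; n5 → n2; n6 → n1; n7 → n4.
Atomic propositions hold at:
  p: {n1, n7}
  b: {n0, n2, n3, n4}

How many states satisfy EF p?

EF p: least fixpoint, start Z0 = {n1, n7}, add states with some successor in Z. Z1 = {n1, n2, n3, n6, n7}; Z2 = {n1, n2, n3, n5, n6, n7}; Z3 = {n0, n1, n2, n3, n5, n6, n7}; fixed.
Sat(EF p) = {n0, n1, n2, n3, n5, n6, n7}
|Sat(EF p)| = |{n0, n1, n2, n3, n5, n6, n7}| = 7.

7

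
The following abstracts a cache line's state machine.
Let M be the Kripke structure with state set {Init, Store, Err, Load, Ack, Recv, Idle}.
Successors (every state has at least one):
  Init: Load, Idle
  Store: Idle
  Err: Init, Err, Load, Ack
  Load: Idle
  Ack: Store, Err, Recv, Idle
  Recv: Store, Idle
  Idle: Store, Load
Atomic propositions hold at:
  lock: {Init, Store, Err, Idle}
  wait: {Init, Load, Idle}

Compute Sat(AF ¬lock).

Sat(¬lock) = {Load, Ack, Recv}
AF ¬lock: least fixpoint, start Z0 = {Load, Ack, Recv}, add states with every successor in Z. Already a fixed point.
Sat(AF ¬lock) = {Load, Ack, Recv}

{Load, Ack, Recv}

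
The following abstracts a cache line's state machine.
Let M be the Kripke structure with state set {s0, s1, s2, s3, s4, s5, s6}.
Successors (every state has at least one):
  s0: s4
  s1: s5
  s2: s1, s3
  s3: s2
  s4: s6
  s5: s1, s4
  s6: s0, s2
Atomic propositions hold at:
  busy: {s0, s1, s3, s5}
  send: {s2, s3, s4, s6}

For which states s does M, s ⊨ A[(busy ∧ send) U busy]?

Sat(busy ∧ send) = {s3}
A[(busy ∧ send) U busy]: least fixpoint, start Z0 = Sat(busy) = {s0, s1, s3, s5}, add states in Sat(busy ∧ send) with every successor in Z. Already a fixed point.
Sat(A[(busy ∧ send) U busy]) = {s0, s1, s3, s5}

{s0, s1, s3, s5}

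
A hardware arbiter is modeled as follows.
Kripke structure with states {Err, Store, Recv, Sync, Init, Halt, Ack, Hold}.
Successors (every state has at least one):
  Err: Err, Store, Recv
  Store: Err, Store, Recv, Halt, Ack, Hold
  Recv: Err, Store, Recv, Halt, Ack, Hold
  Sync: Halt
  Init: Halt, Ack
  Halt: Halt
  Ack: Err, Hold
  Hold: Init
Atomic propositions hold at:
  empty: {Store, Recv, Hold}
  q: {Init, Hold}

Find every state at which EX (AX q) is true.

{Store, Recv, Ack}

Sat(AX q) = {s : every successor in {Init, Hold}} = {Hold}
Sat(EX (AX q)) = {s : some successor in {Hold}} = {Store, Recv, Ack}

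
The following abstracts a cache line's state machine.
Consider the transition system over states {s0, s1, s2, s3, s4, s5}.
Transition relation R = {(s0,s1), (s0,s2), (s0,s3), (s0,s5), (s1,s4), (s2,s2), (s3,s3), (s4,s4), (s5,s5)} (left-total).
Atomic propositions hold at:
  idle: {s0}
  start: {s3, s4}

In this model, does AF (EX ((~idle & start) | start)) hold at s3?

Yes

Sat(~idle) = {s1, s2, s3, s4, s5}
Sat(~idle & start) = {s3, s4}
Sat((~idle & start) | start) = {s3, s4}
Sat(EX ((~idle & start) | start)) = {s : some successor in {s3, s4}} = {s0, s1, s3, s4}
AF (EX ((~idle & start) | start)): least fixpoint, start Z0 = {s0, s1, s3, s4}, add states with every successor in Z. Already a fixed point.
Sat(AF (EX ((~idle & start) | start))) = {s0, s1, s3, s4}
s3 ∈ Sat(AF (EX ((~idle & start) | start))) = {s0, s1, s3, s4}, so the formula holds at s3.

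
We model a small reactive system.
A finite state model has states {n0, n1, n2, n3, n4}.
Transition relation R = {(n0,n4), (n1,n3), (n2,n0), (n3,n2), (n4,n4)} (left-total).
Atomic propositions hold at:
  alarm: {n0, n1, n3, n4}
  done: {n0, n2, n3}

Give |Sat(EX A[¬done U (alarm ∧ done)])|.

2

Sat(¬done) = {n1, n4}
Sat(alarm ∧ done) = {n0, n3}
A[¬done U (alarm ∧ done)]: least fixpoint, start Z0 = Sat((alarm ∧ done)) = {n0, n3}, add states in Sat(¬done) with every successor in Z. Z1 = {n0, n1, n3}; fixed.
Sat(A[¬done U (alarm ∧ done)]) = {n0, n1, n3}
Sat(EX A[¬done U (alarm ∧ done)]) = {s : some successor in {n0, n1, n3}} = {n1, n2}
|Sat(EX A[¬done U (alarm ∧ done)])| = |{n1, n2}| = 2.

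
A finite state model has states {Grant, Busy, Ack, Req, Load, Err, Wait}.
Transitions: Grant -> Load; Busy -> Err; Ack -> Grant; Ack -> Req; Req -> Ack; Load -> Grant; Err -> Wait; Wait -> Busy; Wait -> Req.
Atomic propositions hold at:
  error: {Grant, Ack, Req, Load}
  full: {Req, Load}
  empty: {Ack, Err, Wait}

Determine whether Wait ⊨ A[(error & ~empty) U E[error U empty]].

Sat(~empty) = {Grant, Busy, Req, Load}
Sat(error & ~empty) = {Grant, Req, Load}
E[error U empty]: least fixpoint, start Z0 = Sat(empty) = {Ack, Err, Wait}, add states in Sat(error) with some successor in Z. Z1 = {Ack, Req, Err, Wait}; fixed.
Sat(E[error U empty]) = {Ack, Req, Err, Wait}
A[(error & ~empty) U E[error U empty]]: least fixpoint, start Z0 = Sat(E[error U empty]) = {Ack, Req, Err, Wait}, add states in Sat(error & ~empty) with every successor in Z. Already a fixed point.
Sat(A[(error & ~empty) U E[error U empty]]) = {Ack, Req, Err, Wait}
Wait ∈ Sat(A[(error & ~empty) U E[error U empty]]) = {Ack, Req, Err, Wait}, so the formula holds at Wait.

Yes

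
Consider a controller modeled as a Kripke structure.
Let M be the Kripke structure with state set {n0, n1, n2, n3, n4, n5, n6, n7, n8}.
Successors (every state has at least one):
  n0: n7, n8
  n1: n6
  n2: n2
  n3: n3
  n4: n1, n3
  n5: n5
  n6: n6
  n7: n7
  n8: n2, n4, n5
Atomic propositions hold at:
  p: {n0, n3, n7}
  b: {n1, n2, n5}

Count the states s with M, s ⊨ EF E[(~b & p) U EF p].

Sat(~b) = {n0, n3, n4, n6, n7, n8}
Sat(~b & p) = {n0, n3, n7}
EF p: least fixpoint, start Z0 = {n0, n3, n7}, add states with some successor in Z. Z1 = {n0, n3, n4, n7}; Z2 = {n0, n3, n4, n7, n8}; fixed.
Sat(EF p) = {n0, n3, n4, n7, n8}
E[(~b & p) U EF p]: least fixpoint, start Z0 = Sat(EF p) = {n0, n3, n4, n7, n8}, add states in Sat(~b & p) with some successor in Z. Already a fixed point.
Sat(E[(~b & p) U EF p]) = {n0, n3, n4, n7, n8}
EF E[(~b & p) U EF p]: least fixpoint, start Z0 = {n0, n3, n4, n7, n8}, add states with some successor in Z. Already a fixed point.
Sat(EF E[(~b & p) U EF p]) = {n0, n3, n4, n7, n8}
|Sat(EF E[(~b & p) U EF p])| = |{n0, n3, n4, n7, n8}| = 5.

5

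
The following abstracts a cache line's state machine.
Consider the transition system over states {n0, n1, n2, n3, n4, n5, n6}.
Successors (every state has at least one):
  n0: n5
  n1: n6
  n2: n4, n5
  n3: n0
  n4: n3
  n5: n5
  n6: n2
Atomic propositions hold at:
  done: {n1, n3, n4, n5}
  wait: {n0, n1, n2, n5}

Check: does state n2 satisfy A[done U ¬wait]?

Sat(¬wait) = {n3, n4, n6}
A[done U ¬wait]: least fixpoint, start Z0 = Sat(¬wait) = {n3, n4, n6}, add states in Sat(done) with every successor in Z. Z1 = {n1, n3, n4, n6}; fixed.
Sat(A[done U ¬wait]) = {n1, n3, n4, n6}
n2 ∉ Sat(A[done U ¬wait]) = {n1, n3, n4, n6}, so the formula does not hold at n2.

No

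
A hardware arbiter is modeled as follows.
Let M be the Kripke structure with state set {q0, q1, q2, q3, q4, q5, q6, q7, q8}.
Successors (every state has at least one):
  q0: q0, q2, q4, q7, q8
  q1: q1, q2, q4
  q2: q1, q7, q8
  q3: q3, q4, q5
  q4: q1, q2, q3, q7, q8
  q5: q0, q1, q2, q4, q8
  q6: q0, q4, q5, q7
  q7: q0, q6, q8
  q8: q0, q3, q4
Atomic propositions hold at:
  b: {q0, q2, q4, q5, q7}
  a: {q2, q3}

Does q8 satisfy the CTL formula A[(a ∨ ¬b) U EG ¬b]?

Sat(¬b) = {q1, q3, q6, q8}
Sat(a ∨ ¬b) = {q1, q2, q3, q6, q8}
EG ¬b: greatest fixpoint, start Z0 = {q1, q3, q6, q8}, keep only states in Sat with some successor in Z. Z1 = {q1, q3, q8}; fixed.
Sat(EG ¬b) = {q1, q3, q8}
A[(a ∨ ¬b) U EG ¬b]: least fixpoint, start Z0 = Sat(EG ¬b) = {q1, q3, q8}, add states in Sat(a ∨ ¬b) with every successor in Z. Already a fixed point.
Sat(A[(a ∨ ¬b) U EG ¬b]) = {q1, q3, q8}
q8 ∈ Sat(A[(a ∨ ¬b) U EG ¬b]) = {q1, q3, q8}, so the formula holds at q8.

Yes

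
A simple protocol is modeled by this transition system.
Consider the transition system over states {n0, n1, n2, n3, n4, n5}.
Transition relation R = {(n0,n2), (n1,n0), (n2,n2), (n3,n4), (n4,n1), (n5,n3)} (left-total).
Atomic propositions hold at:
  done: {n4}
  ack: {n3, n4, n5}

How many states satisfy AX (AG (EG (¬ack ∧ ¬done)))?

4

Sat(¬ack) = {n0, n1, n2}
Sat(¬done) = {n0, n1, n2, n3, n5}
Sat(¬ack ∧ ¬done) = {n0, n1, n2}
EG (¬ack ∧ ¬done): greatest fixpoint, start Z0 = {n0, n1, n2}, keep only states in Sat with some successor in Z. Already a fixed point.
Sat(EG (¬ack ∧ ¬done)) = {n0, n1, n2}
AG (EG (¬ack ∧ ¬done)): greatest fixpoint, start Z0 = {n0, n1, n2}, keep only states in Sat with every successor in Z. Already a fixed point.
Sat(AG (EG (¬ack ∧ ¬done))) = {n0, n1, n2}
Sat(AX (AG (EG (¬ack ∧ ¬done)))) = {s : every successor in {n0, n1, n2}} = {n0, n1, n2, n4}
|Sat(AX (AG (EG (¬ack ∧ ¬done))))| = |{n0, n1, n2, n4}| = 4.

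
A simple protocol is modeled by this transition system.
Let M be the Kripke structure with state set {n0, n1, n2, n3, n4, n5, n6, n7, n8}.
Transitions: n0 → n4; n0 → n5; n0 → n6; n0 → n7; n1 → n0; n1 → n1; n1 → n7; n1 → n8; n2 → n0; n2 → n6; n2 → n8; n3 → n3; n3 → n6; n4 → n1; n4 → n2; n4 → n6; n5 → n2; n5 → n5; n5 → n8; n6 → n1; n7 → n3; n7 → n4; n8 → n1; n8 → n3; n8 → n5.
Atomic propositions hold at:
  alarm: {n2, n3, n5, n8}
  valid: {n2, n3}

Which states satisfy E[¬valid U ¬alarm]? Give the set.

{n0, n1, n4, n5, n6, n7, n8}

Sat(¬valid) = {n0, n1, n4, n5, n6, n7, n8}
Sat(¬alarm) = {n0, n1, n4, n6, n7}
E[¬valid U ¬alarm]: least fixpoint, start Z0 = Sat(¬alarm) = {n0, n1, n4, n6, n7}, add states in Sat(¬valid) with some successor in Z. Z1 = {n0, n1, n4, n6, n7, n8}; Z2 = {n0, n1, n4, n5, n6, n7, n8}; fixed.
Sat(E[¬valid U ¬alarm]) = {n0, n1, n4, n5, n6, n7, n8}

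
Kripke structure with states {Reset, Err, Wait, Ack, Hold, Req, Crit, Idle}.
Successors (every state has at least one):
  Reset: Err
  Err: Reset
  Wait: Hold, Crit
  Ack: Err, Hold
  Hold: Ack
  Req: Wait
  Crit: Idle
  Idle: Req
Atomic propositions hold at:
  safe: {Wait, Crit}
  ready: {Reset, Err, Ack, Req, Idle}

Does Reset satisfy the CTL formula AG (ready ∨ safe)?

Yes

Sat(ready ∨ safe) = {Reset, Err, Wait, Ack, Req, Crit, Idle}
AG (ready ∨ safe): greatest fixpoint, start Z0 = {Reset, Err, Wait, Ack, Req, Crit, Idle}, keep only states in Sat with every successor in Z. Z1 = {Reset, Err, Req, Crit, Idle}; Z2 = {Reset, Err, Crit, Idle}; Z3 = {Reset, Err, Crit}; Z4 = {Reset, Err}; fixed.
Sat(AG (ready ∨ safe)) = {Reset, Err}
Reset ∈ Sat(AG (ready ∨ safe)) = {Reset, Err}, so the formula holds at Reset.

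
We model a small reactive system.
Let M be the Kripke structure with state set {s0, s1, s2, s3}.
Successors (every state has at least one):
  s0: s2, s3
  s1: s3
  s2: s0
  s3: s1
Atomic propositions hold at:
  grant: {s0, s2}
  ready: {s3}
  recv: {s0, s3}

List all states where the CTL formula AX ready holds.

{s1}

Sat(AX ready) = {s : every successor in {s3}} = {s1}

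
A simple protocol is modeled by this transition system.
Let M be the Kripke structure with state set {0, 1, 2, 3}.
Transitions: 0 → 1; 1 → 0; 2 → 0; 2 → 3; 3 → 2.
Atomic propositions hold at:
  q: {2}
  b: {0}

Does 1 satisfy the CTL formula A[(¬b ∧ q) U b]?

Sat(¬b) = {1, 2, 3}
Sat(¬b ∧ q) = {2}
A[(¬b ∧ q) U b]: least fixpoint, start Z0 = Sat(b) = {0}, add states in Sat(¬b ∧ q) with every successor in Z. Already a fixed point.
Sat(A[(¬b ∧ q) U b]) = {0}
1 ∉ Sat(A[(¬b ∧ q) U b]) = {0}, so the formula does not hold at 1.

No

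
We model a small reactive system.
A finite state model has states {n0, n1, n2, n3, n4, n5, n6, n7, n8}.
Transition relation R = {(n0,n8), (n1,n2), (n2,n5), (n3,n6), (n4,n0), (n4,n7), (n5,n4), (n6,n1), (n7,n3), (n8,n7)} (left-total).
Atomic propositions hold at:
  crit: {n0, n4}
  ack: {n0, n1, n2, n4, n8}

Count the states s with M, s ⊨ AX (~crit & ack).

3

Sat(~crit) = {n1, n2, n3, n5, n6, n7, n8}
Sat(~crit & ack) = {n1, n2, n8}
Sat(AX (~crit & ack)) = {s : every successor in {n1, n2, n8}} = {n0, n1, n6}
|Sat(AX (~crit & ack))| = |{n0, n1, n6}| = 3.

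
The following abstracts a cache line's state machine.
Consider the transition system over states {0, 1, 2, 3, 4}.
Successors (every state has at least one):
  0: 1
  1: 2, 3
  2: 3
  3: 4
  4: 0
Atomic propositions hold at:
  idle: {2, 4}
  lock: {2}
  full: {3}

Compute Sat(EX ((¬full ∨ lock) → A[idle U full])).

{1, 2}

Sat(¬full) = {0, 1, 2, 4}
Sat(¬full ∨ lock) = {0, 1, 2, 4}
A[idle U full]: least fixpoint, start Z0 = Sat(full) = {3}, add states in Sat(idle) with every successor in Z. Z1 = {2, 3}; fixed.
Sat(A[idle U full]) = {2, 3}
Sat((¬full ∨ lock) → A[idle U full]) = {2, 3}
Sat(EX ((¬full ∨ lock) → A[idle U full])) = {s : some successor in {2, 3}} = {1, 2}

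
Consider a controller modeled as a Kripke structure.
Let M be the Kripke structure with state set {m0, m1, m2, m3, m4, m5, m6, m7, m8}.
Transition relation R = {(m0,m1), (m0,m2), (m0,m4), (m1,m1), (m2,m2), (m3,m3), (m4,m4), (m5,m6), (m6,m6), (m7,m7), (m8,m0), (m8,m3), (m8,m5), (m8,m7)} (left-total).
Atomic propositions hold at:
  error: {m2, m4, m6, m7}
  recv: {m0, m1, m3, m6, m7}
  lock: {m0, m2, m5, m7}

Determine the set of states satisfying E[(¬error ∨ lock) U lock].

{m0, m2, m5, m7, m8}

Sat(¬error) = {m0, m1, m3, m5, m8}
Sat(¬error ∨ lock) = {m0, m1, m2, m3, m5, m7, m8}
E[(¬error ∨ lock) U lock]: least fixpoint, start Z0 = Sat(lock) = {m0, m2, m5, m7}, add states in Sat(¬error ∨ lock) with some successor in Z. Z1 = {m0, m2, m5, m7, m8}; fixed.
Sat(E[(¬error ∨ lock) U lock]) = {m0, m2, m5, m7, m8}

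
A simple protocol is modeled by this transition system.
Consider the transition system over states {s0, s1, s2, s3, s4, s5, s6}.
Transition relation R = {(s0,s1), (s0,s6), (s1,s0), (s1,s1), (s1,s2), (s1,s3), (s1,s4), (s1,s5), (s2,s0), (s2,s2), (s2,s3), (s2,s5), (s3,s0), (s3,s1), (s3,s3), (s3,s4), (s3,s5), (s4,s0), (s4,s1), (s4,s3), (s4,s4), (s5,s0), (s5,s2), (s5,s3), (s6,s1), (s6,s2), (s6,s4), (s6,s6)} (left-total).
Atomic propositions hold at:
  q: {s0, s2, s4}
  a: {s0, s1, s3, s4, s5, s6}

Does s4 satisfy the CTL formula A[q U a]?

Yes

A[q U a]: least fixpoint, start Z0 = Sat(a) = {s0, s1, s3, s4, s5, s6}, add states in Sat(q) with every successor in Z. Already a fixed point.
Sat(A[q U a]) = {s0, s1, s3, s4, s5, s6}
s4 ∈ Sat(A[q U a]) = {s0, s1, s3, s4, s5, s6}, so the formula holds at s4.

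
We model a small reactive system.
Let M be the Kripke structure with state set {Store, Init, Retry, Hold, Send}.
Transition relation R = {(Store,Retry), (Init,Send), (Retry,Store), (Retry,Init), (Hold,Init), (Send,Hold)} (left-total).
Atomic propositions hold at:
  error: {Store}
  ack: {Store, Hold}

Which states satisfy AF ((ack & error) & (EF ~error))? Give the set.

Sat(ack & error) = {Store}
Sat(~error) = {Init, Retry, Hold, Send}
EF ~error: least fixpoint, start Z0 = {Init, Retry, Hold, Send}, add states with some successor in Z. Z1 = {Store, Init, Retry, Hold, Send}; fixed.
Sat(EF ~error) = {Store, Init, Retry, Hold, Send}
Sat((ack & error) & (EF ~error)) = {Store}
AF ((ack & error) & (EF ~error)): least fixpoint, start Z0 = {Store}, add states with every successor in Z. Already a fixed point.
Sat(AF ((ack & error) & (EF ~error))) = {Store}

{Store}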